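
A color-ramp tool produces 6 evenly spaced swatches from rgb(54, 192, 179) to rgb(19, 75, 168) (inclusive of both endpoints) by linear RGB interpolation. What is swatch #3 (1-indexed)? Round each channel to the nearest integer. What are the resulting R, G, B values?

With 6 swatches and endpoints inclusive, swatch 3 sits at t = (3 − 1)/(6 − 1) = 2/5 ≈ 0.4.
R = 54 + 0.4 × (19 − 54) = 40 → 40
G = 192 + 0.4 × (75 − 192) = 145.2 → 145
B = 179 + 0.4 × (168 − 179) = 174.6 → 175

(40, 145, 175)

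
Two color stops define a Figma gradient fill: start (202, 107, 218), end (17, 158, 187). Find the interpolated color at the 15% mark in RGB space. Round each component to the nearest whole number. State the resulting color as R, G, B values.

(174, 115, 213)

15% corresponds to t = 0.15.
R = 202 + 0.15 × (17 − 202) = 202 + 0.15 × -185 = 174.25 → 174
G = 107 + 0.15 × (158 − 107) = 107 + 0.15 × 51 = 114.65 → 115
B = 218 + 0.15 × (187 − 218) = 218 + 0.15 × -31 = 213.35 → 213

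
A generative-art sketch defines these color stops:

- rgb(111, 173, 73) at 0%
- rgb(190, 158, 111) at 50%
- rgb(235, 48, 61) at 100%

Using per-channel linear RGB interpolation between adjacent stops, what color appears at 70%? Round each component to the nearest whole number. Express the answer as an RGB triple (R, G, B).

70% lies between the 50% and 100% stops, so the local fraction is t = (70 − 50)/(100 − 50) = 20/50 ≈ 0.4.
R = 190 + 0.4 × (235 − 190) = 208 → 208
G = 158 + 0.4 × (48 − 158) = 114 → 114
B = 111 + 0.4 × (61 − 111) = 91 → 91

(208, 114, 91)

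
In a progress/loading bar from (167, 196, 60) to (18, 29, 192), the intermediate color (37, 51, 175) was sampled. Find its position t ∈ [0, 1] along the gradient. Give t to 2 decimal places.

0.87

Invert the lerp on the G channel (largest span, 167): t = (51 − 196) / (29 − 196) = -145/-167 = 0.86826.
Check on R: (37 − 167)/(18 − 167) = 0.8725 ✓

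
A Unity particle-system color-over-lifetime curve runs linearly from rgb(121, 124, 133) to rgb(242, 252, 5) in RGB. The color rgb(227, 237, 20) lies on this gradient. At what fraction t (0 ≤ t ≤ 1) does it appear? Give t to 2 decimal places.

0.88

Invert the lerp on the G channel (largest span, 128): t = (237 − 124) / (252 − 124) = 113/128 = 0.88281.
Check on R: (227 − 121)/(242 − 121) = 0.876 ✓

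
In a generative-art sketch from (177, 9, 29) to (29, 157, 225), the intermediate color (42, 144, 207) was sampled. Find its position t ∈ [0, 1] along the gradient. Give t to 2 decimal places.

Invert the lerp on the B channel (largest span, 196): t = (207 − 29) / (225 − 29) = 178/196 = 0.90816.
Check on R: (42 − 177)/(29 − 177) = 0.9122 ✓

0.91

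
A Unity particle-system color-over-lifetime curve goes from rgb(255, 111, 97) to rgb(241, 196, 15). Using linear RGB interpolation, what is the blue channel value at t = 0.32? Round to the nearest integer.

71

B = 97 + 0.32 × (15 − 97) = 70.76 → 71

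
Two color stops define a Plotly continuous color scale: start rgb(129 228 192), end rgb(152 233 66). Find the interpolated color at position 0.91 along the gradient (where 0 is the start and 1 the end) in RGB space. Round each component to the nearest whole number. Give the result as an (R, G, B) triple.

R = 129 + 0.91 × (152 − 129) = 129 + 0.91 × 23 = 149.93 → 150
G = 228 + 0.91 × (233 − 228) = 228 + 0.91 × 5 = 232.55 → 233
B = 192 + 0.91 × (66 − 192) = 192 + 0.91 × -126 = 77.34 → 77

(150, 233, 77)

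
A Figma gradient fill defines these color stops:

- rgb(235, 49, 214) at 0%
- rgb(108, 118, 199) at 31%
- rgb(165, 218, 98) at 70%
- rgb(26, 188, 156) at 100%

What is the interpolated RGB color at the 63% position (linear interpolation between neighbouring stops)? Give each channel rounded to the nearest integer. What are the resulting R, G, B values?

63% lies between the 31% and 70% stops, so the local fraction is t = (63 − 31)/(70 − 31) = 32/39 ≈ 0.8205.
R = 108 + 0.8205 × (165 − 108) = 154.769 → 155
G = 118 + 0.8205 × (218 − 118) = 200.05 → 200
B = 199 + 0.8205 × (98 − 199) = 116.129 → 116

(155, 200, 116)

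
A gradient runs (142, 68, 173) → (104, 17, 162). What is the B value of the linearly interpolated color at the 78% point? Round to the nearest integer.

164

B = 173 + 0.78 × (162 − 173) = 164.42 → 164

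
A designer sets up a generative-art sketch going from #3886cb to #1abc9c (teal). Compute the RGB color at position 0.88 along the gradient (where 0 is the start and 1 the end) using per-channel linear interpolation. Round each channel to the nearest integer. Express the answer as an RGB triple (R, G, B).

#3886cb → (56, 134, 203); #1abc9c → (26, 188, 156).
R = 56 + 0.88 × (26 − 56) = 56 + 0.88 × -30 = 29.6 → 30
G = 134 + 0.88 × (188 − 134) = 134 + 0.88 × 54 = 181.52 → 182
B = 203 + 0.88 × (156 − 203) = 203 + 0.88 × -47 = 161.64 → 162

(30, 182, 162)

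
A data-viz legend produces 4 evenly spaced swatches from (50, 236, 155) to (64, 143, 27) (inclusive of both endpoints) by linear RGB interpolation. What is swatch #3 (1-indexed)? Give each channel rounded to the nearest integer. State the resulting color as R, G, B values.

With 4 swatches and endpoints inclusive, swatch 3 sits at t = (3 − 1)/(4 − 1) = 2/3 ≈ 0.6667.
R = 50 + 0.6667 × (64 − 50) = 59.334 → 59
G = 236 + 0.6667 × (143 − 236) = 173.997 → 174
B = 155 + 0.6667 × (27 − 155) = 69.662 → 70

(59, 174, 70)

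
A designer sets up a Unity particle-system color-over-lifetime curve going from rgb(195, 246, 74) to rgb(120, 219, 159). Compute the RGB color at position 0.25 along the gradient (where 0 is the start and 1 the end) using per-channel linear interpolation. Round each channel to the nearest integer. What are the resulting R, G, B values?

R = 195 + 0.25 × (120 − 195) = 195 + 0.25 × -75 = 176.25 → 176
G = 246 + 0.25 × (219 − 246) = 246 + 0.25 × -27 = 239.25 → 239
B = 74 + 0.25 × (159 − 74) = 74 + 0.25 × 85 = 95.25 → 95

(176, 239, 95)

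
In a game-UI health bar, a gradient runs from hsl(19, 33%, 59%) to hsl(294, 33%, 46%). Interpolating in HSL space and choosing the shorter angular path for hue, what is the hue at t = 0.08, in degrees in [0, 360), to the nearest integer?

Hue: 294 − 19 = 275°, but |275| > 180 so the shorter arc goes the other way: Δh = 275 − 360 = -85°.
H = 19 + 0.08 × (-85) = 12.2 → 12°

12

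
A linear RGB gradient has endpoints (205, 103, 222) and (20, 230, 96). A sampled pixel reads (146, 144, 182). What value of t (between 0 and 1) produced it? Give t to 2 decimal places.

Invert the lerp on the R channel (largest span, 185): t = (146 − 205) / (20 − 205) = -59/-185 = 0.31892.
Check on G: (144 − 103)/(230 − 103) = 0.3228 ✓

0.32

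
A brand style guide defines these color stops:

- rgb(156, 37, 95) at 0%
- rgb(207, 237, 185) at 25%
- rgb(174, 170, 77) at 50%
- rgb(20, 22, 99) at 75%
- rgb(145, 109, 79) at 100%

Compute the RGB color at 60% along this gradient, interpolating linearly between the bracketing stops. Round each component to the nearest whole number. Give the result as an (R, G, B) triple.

60% lies between the 50% and 75% stops, so the local fraction is t = (60 − 50)/(75 − 50) = 10/25 ≈ 0.4.
R = 174 + 0.4 × (20 − 174) = 112.4 → 112
G = 170 + 0.4 × (22 − 170) = 110.8 → 111
B = 77 + 0.4 × (99 − 77) = 85.8 → 86

(112, 111, 86)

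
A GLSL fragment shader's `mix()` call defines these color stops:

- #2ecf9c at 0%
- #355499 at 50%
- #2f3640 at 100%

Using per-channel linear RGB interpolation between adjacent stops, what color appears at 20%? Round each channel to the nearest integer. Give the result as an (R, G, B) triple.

20% lies between the 0% and 50% stops, so the local fraction is t = (20 − 0)/(50 − 0) = 20/50 ≈ 0.4.
#2ecf9c → (46, 207, 156); #355499 → (53, 84, 153).
R = 46 + 0.4 × (53 − 46) = 48.8 → 49
G = 207 + 0.4 × (84 − 207) = 157.8 → 158
B = 156 + 0.4 × (153 − 156) = 154.8 → 155

(49, 158, 155)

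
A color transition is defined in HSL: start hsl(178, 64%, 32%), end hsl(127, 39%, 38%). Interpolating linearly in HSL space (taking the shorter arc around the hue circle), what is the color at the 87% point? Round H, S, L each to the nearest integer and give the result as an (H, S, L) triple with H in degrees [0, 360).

(134, 42, 37)

Hue arc: Δh = 127 − 178 = -51° (|Δh| ≤ 180, already the shorter path).
H = 178 + 0.87 × (-51) = 133.63 → 134°
S = 64 + 0.87 × (39 − 64) = 42.25 → 42%
L = 32 + 0.87 × (38 − 32) = 37.22 → 37%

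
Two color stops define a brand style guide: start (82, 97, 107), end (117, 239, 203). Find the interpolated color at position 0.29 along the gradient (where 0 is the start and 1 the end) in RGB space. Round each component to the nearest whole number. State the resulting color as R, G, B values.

(92, 138, 135)

R = 82 + 0.29 × (117 − 82) = 82 + 0.29 × 35 = 92.15 → 92
G = 97 + 0.29 × (239 − 97) = 97 + 0.29 × 142 = 138.18 → 138
B = 107 + 0.29 × (203 − 107) = 107 + 0.29 × 96 = 134.84 → 135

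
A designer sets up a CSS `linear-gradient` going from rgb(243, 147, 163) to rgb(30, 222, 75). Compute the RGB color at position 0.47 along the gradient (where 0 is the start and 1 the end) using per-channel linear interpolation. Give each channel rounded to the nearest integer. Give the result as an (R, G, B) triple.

R = 243 + 0.47 × (30 − 243) = 243 + 0.47 × -213 = 142.89 → 143
G = 147 + 0.47 × (222 − 147) = 147 + 0.47 × 75 = 182.25 → 182
B = 163 + 0.47 × (75 − 163) = 163 + 0.47 × -88 = 121.64 → 122
So the blended color is (143, 182, 122), about #8fb67a.

(143, 182, 122)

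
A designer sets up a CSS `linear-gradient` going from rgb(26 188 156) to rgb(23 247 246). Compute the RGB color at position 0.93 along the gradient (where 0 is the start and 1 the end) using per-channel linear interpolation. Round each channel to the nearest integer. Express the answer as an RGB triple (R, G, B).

R = 26 + 0.93 × (23 − 26) = 26 + 0.93 × -3 = 23.21 → 23
G = 188 + 0.93 × (247 − 188) = 188 + 0.93 × 59 = 242.87 → 243
B = 156 + 0.93 × (246 − 156) = 156 + 0.93 × 90 = 239.7 → 240

(23, 243, 240)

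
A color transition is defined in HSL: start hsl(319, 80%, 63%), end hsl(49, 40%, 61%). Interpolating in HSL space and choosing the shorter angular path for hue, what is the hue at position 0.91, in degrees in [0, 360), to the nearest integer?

41

Hue: 49 − 319 = -270°, but |-270| > 180 so the shorter arc goes the other way: Δh = -270 + 360 = 90°.
H = 319 + 0.91 × (90) = 400.9 → 401 → 401 mod 360 = 41°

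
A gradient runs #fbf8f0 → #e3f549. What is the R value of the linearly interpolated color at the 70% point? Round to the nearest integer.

234

R₁ = 251 (from #fbf8f0), R₂ = 227 (from #e3f549).
R = 251 + 0.7 × (227 − 251) = 234.2 → 234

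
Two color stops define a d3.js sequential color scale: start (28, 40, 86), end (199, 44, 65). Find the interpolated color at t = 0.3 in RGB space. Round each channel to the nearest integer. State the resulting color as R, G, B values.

(79, 41, 80)

R = 28 + 0.3 × (199 − 28) = 28 + 0.3 × 171 = 79.3 → 79
G = 40 + 0.3 × (44 − 40) = 40 + 0.3 × 4 = 41.2 → 41
B = 86 + 0.3 × (65 − 86) = 86 + 0.3 × -21 = 79.7 → 80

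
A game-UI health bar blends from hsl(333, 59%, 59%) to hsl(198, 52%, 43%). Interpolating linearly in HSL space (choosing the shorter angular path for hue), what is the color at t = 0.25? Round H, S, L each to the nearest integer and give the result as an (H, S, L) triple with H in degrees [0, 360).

Hue arc: Δh = 198 − 333 = -135° (|Δh| ≤ 180, already the shorter path).
H = 333 + 0.25 × (-135) = 299.25 → 299°
S = 59 + 0.25 × (52 − 59) = 57.25 → 57%
L = 59 + 0.25 × (43 − 59) = 55 → 55%

(299, 57, 55)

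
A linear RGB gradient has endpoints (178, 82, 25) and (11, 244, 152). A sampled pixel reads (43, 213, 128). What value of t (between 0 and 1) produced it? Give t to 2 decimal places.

Invert the lerp on the R channel (largest span, 167): t = (43 − 178) / (11 − 178) = -135/-167 = 0.80838.
Check on G: (213 − 82)/(244 − 82) = 0.8086 ✓

0.81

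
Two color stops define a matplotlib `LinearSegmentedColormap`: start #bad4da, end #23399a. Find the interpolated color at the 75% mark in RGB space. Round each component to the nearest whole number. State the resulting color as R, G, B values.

(73, 96, 170)

#bad4da → (186, 212, 218); #23399a → (35, 57, 154).
75% corresponds to t = 0.75.
R = 186 + 0.75 × (35 − 186) = 186 + 0.75 × -151 = 72.75 → 73
G = 212 + 0.75 × (57 − 212) = 212 + 0.75 × -155 = 95.75 → 96
B = 218 + 0.75 × (154 − 218) = 218 + 0.75 × -64 = 170 → 170
So the blended color is (73, 96, 170), about #4960aa.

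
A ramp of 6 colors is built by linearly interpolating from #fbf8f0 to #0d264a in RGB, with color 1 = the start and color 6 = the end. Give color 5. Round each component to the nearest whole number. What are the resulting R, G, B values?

With 6 swatches and endpoints inclusive, swatch 5 sits at t = (5 − 1)/(6 − 1) = 4/5 ≈ 0.8.
#fbf8f0 → (251, 248, 240); #0d264a → (13, 38, 74).
R = 251 + 0.8 × (13 − 251) = 60.6 → 61
G = 248 + 0.8 × (38 − 248) = 80 → 80
B = 240 + 0.8 × (74 − 240) = 107.2 → 107

(61, 80, 107)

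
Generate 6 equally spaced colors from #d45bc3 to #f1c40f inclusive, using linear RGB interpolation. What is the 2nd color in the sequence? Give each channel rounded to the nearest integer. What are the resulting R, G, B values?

(218, 112, 159)

With 6 swatches and endpoints inclusive, swatch 2 sits at t = (2 − 1)/(6 − 1) = 1/5 ≈ 0.2.
#d45bc3 → (212, 91, 195); #f1c40f → (241, 196, 15).
R = 212 + 0.2 × (241 − 212) = 217.8 → 218
G = 91 + 0.2 × (196 − 91) = 112 → 112
B = 195 + 0.2 × (15 − 195) = 159 → 159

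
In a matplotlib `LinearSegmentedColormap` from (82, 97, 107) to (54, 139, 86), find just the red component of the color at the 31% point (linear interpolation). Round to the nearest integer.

R = 82 + 0.31 × (54 − 82) = 73.32 → 73

73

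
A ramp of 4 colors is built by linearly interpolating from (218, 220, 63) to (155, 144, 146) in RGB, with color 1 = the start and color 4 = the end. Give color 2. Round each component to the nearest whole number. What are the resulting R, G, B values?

With 4 swatches and endpoints inclusive, swatch 2 sits at t = (2 − 1)/(4 − 1) = 1/3 ≈ 0.3333.
R = 218 + 0.3333 × (155 − 218) = 197.002 → 197
G = 220 + 0.3333 × (144 − 220) = 194.669 → 195
B = 63 + 0.3333 × (146 − 63) = 90.664 → 91

(197, 195, 91)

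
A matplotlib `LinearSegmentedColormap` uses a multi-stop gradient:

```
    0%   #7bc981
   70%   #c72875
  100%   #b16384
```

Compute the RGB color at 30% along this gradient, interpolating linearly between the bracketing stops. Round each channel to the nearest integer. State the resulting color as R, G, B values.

30% lies between the 0% and 70% stops, so the local fraction is t = (30 − 0)/(70 − 0) = 30/70 ≈ 0.4286.
#7bc981 → (123, 201, 129); #c72875 → (199, 40, 117).
R = 123 + 0.4286 × (199 − 123) = 155.574 → 156
G = 201 + 0.4286 × (40 − 201) = 131.995 → 132
B = 129 + 0.4286 × (117 − 129) = 123.857 → 124

(156, 132, 124)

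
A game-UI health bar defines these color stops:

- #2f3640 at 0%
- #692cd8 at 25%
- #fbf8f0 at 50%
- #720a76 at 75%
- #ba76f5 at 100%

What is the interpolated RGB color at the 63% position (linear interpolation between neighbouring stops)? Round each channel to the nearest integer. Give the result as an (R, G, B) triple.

(180, 124, 177)

63% lies between the 50% and 75% stops, so the local fraction is t = (63 − 50)/(75 − 50) = 13/25 ≈ 0.52.
#fbf8f0 → (251, 248, 240); #720a76 → (114, 10, 118).
R = 251 + 0.52 × (114 − 251) = 179.76 → 180
G = 248 + 0.52 × (10 − 248) = 124.24 → 124
B = 240 + 0.52 × (118 − 240) = 176.56 → 177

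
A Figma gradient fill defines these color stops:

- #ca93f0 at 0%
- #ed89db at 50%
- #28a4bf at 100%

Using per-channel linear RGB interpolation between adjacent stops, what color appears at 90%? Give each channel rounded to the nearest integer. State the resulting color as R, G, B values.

(79, 159, 197)

90% lies between the 50% and 100% stops, so the local fraction is t = (90 − 50)/(100 − 50) = 40/50 ≈ 0.8.
#ed89db → (237, 137, 219); #28a4bf → (40, 164, 191).
R = 237 + 0.8 × (40 − 237) = 79.4 → 79
G = 137 + 0.8 × (164 − 137) = 158.6 → 159
B = 219 + 0.8 × (191 − 219) = 196.6 → 197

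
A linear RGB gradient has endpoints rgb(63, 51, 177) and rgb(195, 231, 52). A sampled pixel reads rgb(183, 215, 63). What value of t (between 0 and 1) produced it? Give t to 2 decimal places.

Invert the lerp on the G channel (largest span, 180): t = (215 − 51) / (231 − 51) = 164/180 = 0.91111.
Check on R: (183 − 63)/(195 − 63) = 0.9091 ✓

0.91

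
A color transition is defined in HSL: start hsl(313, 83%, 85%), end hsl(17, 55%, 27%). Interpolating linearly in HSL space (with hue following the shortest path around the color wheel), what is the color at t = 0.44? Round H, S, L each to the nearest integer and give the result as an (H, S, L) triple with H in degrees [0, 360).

(341, 71, 59)

Hue: 17 − 313 = -296°, but |-296| > 180 so the shorter arc goes the other way: Δh = -296 + 360 = 64°.
H = 313 + 0.44 × (64) = 341.16 → 341°
S = 83 + 0.44 × (55 − 83) = 70.68 → 71%
L = 85 + 0.44 × (27 − 85) = 59.48 → 59%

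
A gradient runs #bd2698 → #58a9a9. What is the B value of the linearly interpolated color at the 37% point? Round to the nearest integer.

B₁ = 152 (from #bd2698), B₂ = 169 (from #58a9a9).
B = 152 + 0.37 × (169 − 152) = 158.29 → 158

158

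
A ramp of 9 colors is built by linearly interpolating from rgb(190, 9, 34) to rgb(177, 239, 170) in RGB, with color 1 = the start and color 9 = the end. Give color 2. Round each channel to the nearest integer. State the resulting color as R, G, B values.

(188, 38, 51)

With 9 swatches and endpoints inclusive, swatch 2 sits at t = (2 − 1)/(9 − 1) = 1/8 ≈ 0.125.
R = 190 + 0.125 × (177 − 190) = 188.375 → 188
G = 9 + 0.125 × (239 − 9) = 37.75 → 38
B = 34 + 0.125 × (170 − 34) = 51 → 51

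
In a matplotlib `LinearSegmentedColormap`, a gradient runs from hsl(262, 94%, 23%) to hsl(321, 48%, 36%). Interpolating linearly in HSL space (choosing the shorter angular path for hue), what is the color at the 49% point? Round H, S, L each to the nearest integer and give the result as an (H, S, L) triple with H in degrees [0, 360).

(291, 71, 29)

Hue arc: Δh = 321 − 262 = 59° (|Δh| ≤ 180, already the shorter path).
H = 262 + 0.49 × (59) = 290.91 → 291°
S = 94 + 0.49 × (48 − 94) = 71.46 → 71%
L = 23 + 0.49 × (36 − 23) = 29.37 → 29%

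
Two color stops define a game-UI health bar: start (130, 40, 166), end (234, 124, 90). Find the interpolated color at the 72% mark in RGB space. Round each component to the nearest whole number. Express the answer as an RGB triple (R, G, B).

(205, 100, 111)

72% corresponds to t = 0.72.
R = 130 + 0.72 × (234 − 130) = 130 + 0.72 × 104 = 204.88 → 205
G = 40 + 0.72 × (124 − 40) = 40 + 0.72 × 84 = 100.48 → 100
B = 166 + 0.72 × (90 − 166) = 166 + 0.72 × -76 = 111.28 → 111
So the blended color is (205, 100, 111), about #cd646f.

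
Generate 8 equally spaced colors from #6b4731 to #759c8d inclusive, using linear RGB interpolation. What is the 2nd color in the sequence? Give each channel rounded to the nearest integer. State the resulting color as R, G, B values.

(108, 83, 62)

With 8 swatches and endpoints inclusive, swatch 2 sits at t = (2 − 1)/(8 − 1) = 1/7 ≈ 0.1429.
#6b4731 → (107, 71, 49); #759c8d → (117, 156, 141).
R = 107 + 0.1429 × (117 − 107) = 108.429 → 108
G = 71 + 0.1429 × (156 − 71) = 83.147 → 83
B = 49 + 0.1429 × (141 − 49) = 62.147 → 62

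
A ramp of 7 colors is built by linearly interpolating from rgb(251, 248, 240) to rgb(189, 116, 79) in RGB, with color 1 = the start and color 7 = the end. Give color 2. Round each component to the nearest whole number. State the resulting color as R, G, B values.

With 7 swatches and endpoints inclusive, swatch 2 sits at t = (2 − 1)/(7 − 1) = 1/6 ≈ 0.1667.
R = 251 + 0.1667 × (189 − 251) = 240.665 → 241
G = 248 + 0.1667 × (116 − 248) = 225.996 → 226
B = 240 + 0.1667 × (79 − 240) = 213.161 → 213

(241, 226, 213)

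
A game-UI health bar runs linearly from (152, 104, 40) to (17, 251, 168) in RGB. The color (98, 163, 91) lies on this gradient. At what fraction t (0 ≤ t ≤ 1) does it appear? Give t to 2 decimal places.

Invert the lerp on the G channel (largest span, 147): t = (163 − 104) / (251 − 104) = 59/147 = 0.40136.
Check on R: (98 − 152)/(17 − 152) = 0.4 ✓

0.40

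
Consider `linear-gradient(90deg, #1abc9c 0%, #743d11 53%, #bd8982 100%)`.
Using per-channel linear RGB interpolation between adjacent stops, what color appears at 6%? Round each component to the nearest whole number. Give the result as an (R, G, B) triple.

(36, 174, 140)

6% lies between the 0% and 53% stops, so the local fraction is t = (6 − 0)/(53 − 0) = 6/53 ≈ 0.1132.
#1abc9c → (26, 188, 156); #743d11 → (116, 61, 17).
R = 26 + 0.1132 × (116 − 26) = 36.188 → 36
G = 188 + 0.1132 × (61 − 188) = 173.624 → 174
B = 156 + 0.1132 × (17 − 156) = 140.265 → 140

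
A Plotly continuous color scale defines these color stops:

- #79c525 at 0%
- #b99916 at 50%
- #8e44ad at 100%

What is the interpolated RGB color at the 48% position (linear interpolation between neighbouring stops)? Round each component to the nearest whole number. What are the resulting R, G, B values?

(182, 155, 23)

48% lies between the 0% and 50% stops, so the local fraction is t = (48 − 0)/(50 − 0) = 48/50 ≈ 0.96.
#79c525 → (121, 197, 37); #b99916 → (185, 153, 22).
R = 121 + 0.96 × (185 − 121) = 182.44 → 182
G = 197 + 0.96 × (153 − 197) = 154.76 → 155
B = 37 + 0.96 × (22 − 37) = 22.6 → 23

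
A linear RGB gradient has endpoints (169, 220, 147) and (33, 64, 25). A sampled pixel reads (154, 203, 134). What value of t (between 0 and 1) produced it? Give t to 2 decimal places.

0.11

Invert the lerp on the G channel (largest span, 156): t = (203 − 220) / (64 − 220) = -17/-156 = 0.10897.
Check on R: (154 − 169)/(33 − 169) = 0.1103 ✓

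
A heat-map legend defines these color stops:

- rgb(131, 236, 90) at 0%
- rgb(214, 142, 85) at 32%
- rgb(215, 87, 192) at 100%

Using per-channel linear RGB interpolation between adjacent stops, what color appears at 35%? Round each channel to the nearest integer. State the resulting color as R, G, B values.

35% lies between the 32% and 100% stops, so the local fraction is t = (35 − 32)/(100 − 32) = 3/68 ≈ 0.0441.
R = 214 + 0.0441 × (215 − 214) = 214.044 → 214
G = 142 + 0.0441 × (87 − 142) = 139.575 → 140
B = 85 + 0.0441 × (192 − 85) = 89.719 → 90

(214, 140, 90)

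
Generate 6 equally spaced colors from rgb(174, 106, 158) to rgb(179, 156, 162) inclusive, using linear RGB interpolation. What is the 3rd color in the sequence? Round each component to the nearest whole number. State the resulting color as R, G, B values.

(176, 126, 160)

With 6 swatches and endpoints inclusive, swatch 3 sits at t = (3 − 1)/(6 − 1) = 2/5 ≈ 0.4.
R = 174 + 0.4 × (179 − 174) = 176 → 176
G = 106 + 0.4 × (156 − 106) = 126 → 126
B = 158 + 0.4 × (162 − 158) = 159.6 → 160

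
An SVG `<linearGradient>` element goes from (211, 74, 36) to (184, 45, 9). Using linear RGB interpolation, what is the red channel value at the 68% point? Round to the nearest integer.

193

R = 211 + 0.68 × (184 − 211) = 192.64 → 193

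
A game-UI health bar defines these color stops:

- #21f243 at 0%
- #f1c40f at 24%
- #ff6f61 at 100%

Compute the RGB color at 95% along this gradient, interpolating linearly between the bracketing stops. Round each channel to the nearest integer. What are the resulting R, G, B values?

(254, 117, 92)

95% lies between the 24% and 100% stops, so the local fraction is t = (95 − 24)/(100 − 24) = 71/76 ≈ 0.9342.
#f1c40f → (241, 196, 15); #ff6f61 → (255, 111, 97).
R = 241 + 0.9342 × (255 − 241) = 254.079 → 254
G = 196 + 0.9342 × (111 − 196) = 116.593 → 117
B = 15 + 0.9342 × (97 − 15) = 91.604 → 92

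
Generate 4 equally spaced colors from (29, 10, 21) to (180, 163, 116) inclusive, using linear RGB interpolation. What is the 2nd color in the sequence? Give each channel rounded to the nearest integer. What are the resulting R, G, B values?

With 4 swatches and endpoints inclusive, swatch 2 sits at t = (2 − 1)/(4 − 1) = 1/3 ≈ 0.3333.
R = 29 + 0.3333 × (180 − 29) = 79.328 → 79
G = 10 + 0.3333 × (163 − 10) = 60.995 → 61
B = 21 + 0.3333 × (116 − 21) = 52.663 → 53

(79, 61, 53)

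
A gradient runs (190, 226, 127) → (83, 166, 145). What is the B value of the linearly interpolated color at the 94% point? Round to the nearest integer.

144

B = 127 + 0.94 × (145 − 127) = 143.92 → 144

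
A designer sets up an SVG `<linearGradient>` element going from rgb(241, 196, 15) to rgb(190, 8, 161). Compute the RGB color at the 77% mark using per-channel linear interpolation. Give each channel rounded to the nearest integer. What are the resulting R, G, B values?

77% corresponds to t = 0.77.
R = 241 + 0.77 × (190 − 241) = 241 + 0.77 × -51 = 201.73 → 202
G = 196 + 0.77 × (8 − 196) = 196 + 0.77 × -188 = 51.24 → 51
B = 15 + 0.77 × (161 − 15) = 15 + 0.77 × 146 = 127.42 → 127

(202, 51, 127)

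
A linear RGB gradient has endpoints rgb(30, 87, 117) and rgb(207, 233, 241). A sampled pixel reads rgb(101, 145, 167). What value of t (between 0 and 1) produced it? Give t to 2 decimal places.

0.40

Invert the lerp on the R channel (largest span, 177): t = (101 − 30) / (207 − 30) = 71/177 = 0.40113.
Check on G: (145 − 87)/(233 − 87) = 0.3973 ✓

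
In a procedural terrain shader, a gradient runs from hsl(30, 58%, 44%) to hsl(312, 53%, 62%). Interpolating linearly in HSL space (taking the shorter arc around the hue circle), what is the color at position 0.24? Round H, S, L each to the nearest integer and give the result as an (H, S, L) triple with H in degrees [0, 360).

(11, 57, 48)

Hue: 312 − 30 = 282°, but |282| > 180 so the shorter arc goes the other way: Δh = 282 − 360 = -78°.
H = 30 + 0.24 × (-78) = 11.28 → 11°
S = 58 + 0.24 × (53 − 58) = 56.8 → 57%
L = 44 + 0.24 × (62 − 44) = 48.32 → 48%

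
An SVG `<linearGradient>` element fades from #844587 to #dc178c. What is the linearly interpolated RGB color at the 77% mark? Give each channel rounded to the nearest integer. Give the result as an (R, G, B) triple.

(200, 34, 139)

#844587 → (132, 69, 135); #dc178c → (220, 23, 140).
77% corresponds to t = 0.77.
R = 132 + 0.77 × (220 − 132) = 132 + 0.77 × 88 = 199.76 → 200
G = 69 + 0.77 × (23 − 69) = 69 + 0.77 × -46 = 33.58 → 34
B = 135 + 0.77 × (140 − 135) = 135 + 0.77 × 5 = 138.85 → 139
So the blended color is (200, 34, 139), about #c8228b.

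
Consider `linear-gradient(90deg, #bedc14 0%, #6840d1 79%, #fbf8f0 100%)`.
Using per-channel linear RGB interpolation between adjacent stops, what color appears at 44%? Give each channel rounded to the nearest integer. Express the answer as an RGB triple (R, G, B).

(142, 133, 125)

44% lies between the 0% and 79% stops, so the local fraction is t = (44 − 0)/(79 − 0) = 44/79 ≈ 0.557.
#bedc14 → (190, 220, 20); #6840d1 → (104, 64, 209).
R = 190 + 0.557 × (104 − 190) = 142.098 → 142
G = 220 + 0.557 × (64 − 220) = 133.108 → 133
B = 20 + 0.557 × (209 − 20) = 125.273 → 125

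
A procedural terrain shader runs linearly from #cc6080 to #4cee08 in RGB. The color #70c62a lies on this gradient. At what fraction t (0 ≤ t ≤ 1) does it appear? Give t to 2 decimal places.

0.72

Invert the lerp on the G channel (largest span, 142): t = (198 − 96) / (238 − 96) = 102/142 = 0.71831.
Check on R: (112 − 204)/(76 − 204) = 0.7188 ✓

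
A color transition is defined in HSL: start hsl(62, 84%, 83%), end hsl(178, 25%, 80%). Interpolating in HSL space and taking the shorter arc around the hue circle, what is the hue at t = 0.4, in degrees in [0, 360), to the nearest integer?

Hue arc: Δh = 178 − 62 = 116° (|Δh| ≤ 180, already the shorter path).
H = 62 + 0.4 × (116) = 108.4 → 108°

108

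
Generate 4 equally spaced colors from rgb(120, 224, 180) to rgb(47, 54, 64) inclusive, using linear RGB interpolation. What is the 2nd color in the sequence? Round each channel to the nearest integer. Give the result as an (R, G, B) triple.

(96, 167, 141)

With 4 swatches and endpoints inclusive, swatch 2 sits at t = (2 − 1)/(4 − 1) = 1/3 ≈ 0.3333.
R = 120 + 0.3333 × (47 − 120) = 95.669 → 96
G = 224 + 0.3333 × (54 − 224) = 167.339 → 167
B = 180 + 0.3333 × (64 − 180) = 141.337 → 141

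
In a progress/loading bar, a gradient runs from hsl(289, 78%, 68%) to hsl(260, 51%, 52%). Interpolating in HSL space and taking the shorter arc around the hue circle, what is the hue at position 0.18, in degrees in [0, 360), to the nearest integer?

Hue arc: Δh = 260 − 289 = -29° (|Δh| ≤ 180, already the shorter path).
H = 289 + 0.18 × (-29) = 283.78 → 284°

284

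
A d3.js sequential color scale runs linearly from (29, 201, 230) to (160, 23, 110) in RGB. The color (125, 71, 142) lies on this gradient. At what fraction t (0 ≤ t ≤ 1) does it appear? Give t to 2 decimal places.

0.73

Invert the lerp on the G channel (largest span, 178): t = (71 − 201) / (23 − 201) = -130/-178 = 0.73034.
Check on R: (125 − 29)/(160 − 29) = 0.7328 ✓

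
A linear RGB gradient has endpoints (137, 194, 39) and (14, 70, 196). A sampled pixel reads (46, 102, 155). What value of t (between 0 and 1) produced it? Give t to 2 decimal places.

0.74

Invert the lerp on the B channel (largest span, 157): t = (155 − 39) / (196 − 39) = 116/157 = 0.73885.
Check on R: (46 − 137)/(14 − 137) = 0.7398 ✓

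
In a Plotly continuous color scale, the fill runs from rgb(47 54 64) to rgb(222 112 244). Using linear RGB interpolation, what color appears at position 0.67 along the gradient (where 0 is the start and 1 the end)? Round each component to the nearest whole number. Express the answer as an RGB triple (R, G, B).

R = 47 + 0.67 × (222 − 47) = 47 + 0.67 × 175 = 164.25 → 164
G = 54 + 0.67 × (112 − 54) = 54 + 0.67 × 58 = 92.86 → 93
B = 64 + 0.67 × (244 − 64) = 64 + 0.67 × 180 = 184.6 → 185
So the blended color is (164, 93, 185), about #a45db9.

(164, 93, 185)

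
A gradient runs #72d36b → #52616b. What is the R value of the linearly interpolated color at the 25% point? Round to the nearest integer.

R₁ = 114 (from #72d36b), R₂ = 82 (from #52616b).
R = 114 + 0.25 × (82 − 114) = 106 → 106

106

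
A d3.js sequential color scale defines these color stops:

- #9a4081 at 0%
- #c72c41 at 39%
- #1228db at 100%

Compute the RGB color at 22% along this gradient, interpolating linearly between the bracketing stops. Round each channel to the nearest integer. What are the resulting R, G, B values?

(179, 53, 93)

22% lies between the 0% and 39% stops, so the local fraction is t = (22 − 0)/(39 − 0) = 22/39 ≈ 0.5641.
#9a4081 → (154, 64, 129); #c72c41 → (199, 44, 65).
R = 154 + 0.5641 × (199 − 154) = 179.385 → 179
G = 64 + 0.5641 × (44 − 64) = 52.718 → 53
B = 129 + 0.5641 × (65 − 129) = 92.898 → 93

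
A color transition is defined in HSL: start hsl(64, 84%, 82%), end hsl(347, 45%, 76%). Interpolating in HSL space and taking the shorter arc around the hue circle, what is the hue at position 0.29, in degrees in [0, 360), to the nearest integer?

Hue: 347 − 64 = 283°, but |283| > 180 so the shorter arc goes the other way: Δh = 283 − 360 = -77°.
H = 64 + 0.29 × (-77) = 41.67 → 42°

42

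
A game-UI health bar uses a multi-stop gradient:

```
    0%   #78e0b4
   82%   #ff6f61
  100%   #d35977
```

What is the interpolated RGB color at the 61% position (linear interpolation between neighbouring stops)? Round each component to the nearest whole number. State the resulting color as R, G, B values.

61% lies between the 0% and 82% stops, so the local fraction is t = (61 − 0)/(82 − 0) = 61/82 ≈ 0.7439.
#78e0b4 → (120, 224, 180); #ff6f61 → (255, 111, 97).
R = 120 + 0.7439 × (255 − 120) = 220.427 → 220
G = 224 + 0.7439 × (111 − 224) = 139.939 → 140
B = 180 + 0.7439 × (97 − 180) = 118.256 → 118

(220, 140, 118)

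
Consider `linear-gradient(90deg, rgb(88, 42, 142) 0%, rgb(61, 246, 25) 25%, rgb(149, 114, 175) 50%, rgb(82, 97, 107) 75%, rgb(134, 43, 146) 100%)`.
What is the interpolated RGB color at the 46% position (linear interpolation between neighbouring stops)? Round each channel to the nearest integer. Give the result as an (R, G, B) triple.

(135, 135, 151)

46% lies between the 25% and 50% stops, so the local fraction is t = (46 − 25)/(50 − 25) = 21/25 ≈ 0.84.
R = 61 + 0.84 × (149 − 61) = 134.92 → 135
G = 246 + 0.84 × (114 − 246) = 135.12 → 135
B = 25 + 0.84 × (175 − 25) = 151 → 151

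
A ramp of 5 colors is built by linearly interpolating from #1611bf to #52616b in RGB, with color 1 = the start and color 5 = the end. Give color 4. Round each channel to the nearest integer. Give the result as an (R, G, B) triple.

(67, 77, 128)

With 5 swatches and endpoints inclusive, swatch 4 sits at t = (4 − 1)/(5 − 1) = 3/4 ≈ 0.75.
#1611bf → (22, 17, 191); #52616b → (82, 97, 107).
R = 22 + 0.75 × (82 − 22) = 67 → 67
G = 17 + 0.75 × (97 − 17) = 77 → 77
B = 191 + 0.75 × (107 − 191) = 128 → 128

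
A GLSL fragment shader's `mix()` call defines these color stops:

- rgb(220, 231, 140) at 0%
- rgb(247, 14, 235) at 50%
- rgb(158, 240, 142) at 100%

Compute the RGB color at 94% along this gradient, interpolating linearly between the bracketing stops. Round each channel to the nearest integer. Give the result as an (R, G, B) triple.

94% lies between the 50% and 100% stops, so the local fraction is t = (94 − 50)/(100 − 50) = 44/50 ≈ 0.88.
R = 247 + 0.88 × (158 − 247) = 168.68 → 169
G = 14 + 0.88 × (240 − 14) = 212.88 → 213
B = 235 + 0.88 × (142 − 235) = 153.16 → 153

(169, 213, 153)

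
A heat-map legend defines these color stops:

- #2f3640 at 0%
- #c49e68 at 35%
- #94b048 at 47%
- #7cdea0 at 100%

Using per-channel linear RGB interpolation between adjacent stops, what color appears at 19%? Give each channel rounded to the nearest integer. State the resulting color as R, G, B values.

19% lies between the 0% and 35% stops, so the local fraction is t = (19 − 0)/(35 − 0) = 19/35 ≈ 0.5429.
#2f3640 → (47, 54, 64); #c49e68 → (196, 158, 104).
R = 47 + 0.5429 × (196 − 47) = 127.892 → 128
G = 54 + 0.5429 × (158 − 54) = 110.462 → 110
B = 64 + 0.5429 × (104 − 64) = 85.716 → 86

(128, 110, 86)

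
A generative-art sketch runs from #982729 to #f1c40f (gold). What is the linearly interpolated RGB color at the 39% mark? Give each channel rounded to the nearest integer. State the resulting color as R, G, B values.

#982729 → (152, 39, 41); #f1c40f → (241, 196, 15).
39% corresponds to t = 0.39.
R = 152 + 0.39 × (241 − 152) = 152 + 0.39 × 89 = 186.71 → 187
G = 39 + 0.39 × (196 − 39) = 39 + 0.39 × 157 = 100.23 → 100
B = 41 + 0.39 × (15 − 41) = 41 + 0.39 × -26 = 30.86 → 31

(187, 100, 31)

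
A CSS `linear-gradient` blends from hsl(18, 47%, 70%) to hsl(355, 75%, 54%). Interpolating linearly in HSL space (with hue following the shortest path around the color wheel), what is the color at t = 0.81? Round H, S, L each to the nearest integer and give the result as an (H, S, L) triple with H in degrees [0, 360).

(359, 70, 57)

Hue: 355 − 18 = 337°, but |337| > 180 so the shorter arc goes the other way: Δh = 337 − 360 = -23°.
H = 18 + 0.81 × (-23) = -0.63 → -1 → -1 mod 360 = 359°
S = 47 + 0.81 × (75 − 47) = 69.68 → 70%
L = 70 + 0.81 × (54 − 70) = 57.04 → 57%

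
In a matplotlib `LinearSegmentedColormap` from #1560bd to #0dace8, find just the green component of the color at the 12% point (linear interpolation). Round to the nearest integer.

G₁ = 96 (from #1560bd), G₂ = 172 (from #0dace8).
G = 96 + 0.12 × (172 − 96) = 105.12 → 105

105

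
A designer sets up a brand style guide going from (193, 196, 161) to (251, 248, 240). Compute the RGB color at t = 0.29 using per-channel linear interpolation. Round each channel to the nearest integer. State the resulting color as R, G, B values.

(210, 211, 184)

R = 193 + 0.29 × (251 − 193) = 193 + 0.29 × 58 = 209.82 → 210
G = 196 + 0.29 × (248 − 196) = 196 + 0.29 × 52 = 211.08 → 211
B = 161 + 0.29 × (240 − 161) = 161 + 0.29 × 79 = 183.91 → 184
So the blended color is (210, 211, 184), about #d2d3b8.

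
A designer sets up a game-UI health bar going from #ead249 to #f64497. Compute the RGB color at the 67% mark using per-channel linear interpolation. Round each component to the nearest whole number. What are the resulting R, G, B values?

#ead249 → (234, 210, 73); #f64497 → (246, 68, 151).
67% corresponds to t = 0.67.
R = 234 + 0.67 × (246 − 234) = 234 + 0.67 × 12 = 242.04 → 242
G = 210 + 0.67 × (68 − 210) = 210 + 0.67 × -142 = 114.86 → 115
B = 73 + 0.67 × (151 − 73) = 73 + 0.67 × 78 = 125.26 → 125

(242, 115, 125)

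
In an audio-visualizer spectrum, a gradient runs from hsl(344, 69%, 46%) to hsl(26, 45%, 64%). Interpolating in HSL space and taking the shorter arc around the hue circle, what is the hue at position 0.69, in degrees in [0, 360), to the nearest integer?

13

Hue: 26 − 344 = -318°, but |-318| > 180 so the shorter arc goes the other way: Δh = -318 + 360 = 42°.
H = 344 + 0.69 × (42) = 372.98 → 373 → 373 mod 360 = 13°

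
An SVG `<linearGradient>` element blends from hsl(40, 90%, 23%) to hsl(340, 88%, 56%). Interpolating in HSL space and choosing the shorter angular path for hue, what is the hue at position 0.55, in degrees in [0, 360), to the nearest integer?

Hue: 340 − 40 = 300°, but |300| > 180 so the shorter arc goes the other way: Δh = 300 − 360 = -60°.
H = 40 + 0.55 × (-60) = 7 → 7°

7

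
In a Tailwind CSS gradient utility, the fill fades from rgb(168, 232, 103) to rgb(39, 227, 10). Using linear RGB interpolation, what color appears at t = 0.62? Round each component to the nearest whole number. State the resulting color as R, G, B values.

R = 168 + 0.62 × (39 − 168) = 168 + 0.62 × -129 = 88.02 → 88
G = 232 + 0.62 × (227 − 232) = 232 + 0.62 × -5 = 228.9 → 229
B = 103 + 0.62 × (10 − 103) = 103 + 0.62 × -93 = 45.34 → 45

(88, 229, 45)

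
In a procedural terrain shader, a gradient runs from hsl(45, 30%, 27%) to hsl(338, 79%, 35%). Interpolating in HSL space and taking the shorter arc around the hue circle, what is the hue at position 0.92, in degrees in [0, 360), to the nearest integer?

Hue: 338 − 45 = 293°, but |293| > 180 so the shorter arc goes the other way: Δh = 293 − 360 = -67°.
H = 45 + 0.92 × (-67) = -16.64 → -17 → -17 mod 360 = 343°

343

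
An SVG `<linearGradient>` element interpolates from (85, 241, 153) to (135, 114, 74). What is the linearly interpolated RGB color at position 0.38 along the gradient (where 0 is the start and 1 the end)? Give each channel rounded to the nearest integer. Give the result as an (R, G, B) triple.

(104, 193, 123)

R = 85 + 0.38 × (135 − 85) = 85 + 0.38 × 50 = 104 → 104
G = 241 + 0.38 × (114 − 241) = 241 + 0.38 × -127 = 192.74 → 193
B = 153 + 0.38 × (74 − 153) = 153 + 0.38 × -79 = 122.98 → 123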